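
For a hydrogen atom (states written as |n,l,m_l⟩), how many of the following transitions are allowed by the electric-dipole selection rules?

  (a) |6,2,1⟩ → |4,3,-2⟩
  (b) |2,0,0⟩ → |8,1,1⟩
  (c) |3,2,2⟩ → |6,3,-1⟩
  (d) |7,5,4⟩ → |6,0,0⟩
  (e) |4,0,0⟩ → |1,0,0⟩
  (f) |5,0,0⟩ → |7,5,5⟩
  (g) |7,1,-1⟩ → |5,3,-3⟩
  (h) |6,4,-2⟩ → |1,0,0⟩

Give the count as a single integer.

1

(a) forbidden — Δm_l = -3 (E1 requires Δm_l = 0, ±1)
(b) allowed
(c) forbidden — Δm_l = -3 (E1 requires Δm_l = 0, ±1)
(d) forbidden — Δl = -5 (E1 requires Δl = ±1); Δm_l = -4 (E1 requires Δm_l = 0, ±1)
(e) forbidden — Δl = +0 (E1 requires Δl = ±1)
(f) forbidden — Δl = +5 (E1 requires Δl = ±1); Δm_l = +5 (E1 requires Δm_l = 0, ±1)
(g) forbidden — Δl = +2 (E1 requires Δl = ±1); Δm_l = -2 (E1 requires Δm_l = 0, ±1)
(h) forbidden — Δl = -4 (E1 requires Δl = ±1); Δm_l = +2 (E1 requires Δm_l = 0, ±1)
Total allowed: 1 of 8.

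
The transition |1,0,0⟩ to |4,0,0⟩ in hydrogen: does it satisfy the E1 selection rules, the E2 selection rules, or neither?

neither

Δl = 0 − 0 = +0; l_i + l_f = 0.
Δm_l = +0.
E1 (Δl = ±1, |Δm_l| ≤ 1): not satisfied.
E2 (Δl = 0,±2, l_i+l_f ≥ 2, |Δm_l| ≤ 2): not satisfied.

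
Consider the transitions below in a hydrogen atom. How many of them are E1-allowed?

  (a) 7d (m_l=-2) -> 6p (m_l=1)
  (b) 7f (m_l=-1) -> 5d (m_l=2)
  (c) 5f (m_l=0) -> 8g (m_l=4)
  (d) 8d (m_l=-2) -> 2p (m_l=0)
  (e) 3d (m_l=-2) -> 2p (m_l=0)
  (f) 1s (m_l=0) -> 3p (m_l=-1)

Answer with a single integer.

1

(a) forbidden — Δm_l = +3 (E1 requires Δm_l = 0, ±1)
(b) forbidden — Δm_l = +3 (E1 requires Δm_l = 0, ±1)
(c) forbidden — Δm_l = +4 (E1 requires Δm_l = 0, ±1)
(d) forbidden — Δm_l = +2 (E1 requires Δm_l = 0, ±1)
(e) forbidden — Δm_l = +2 (E1 requires Δm_l = 0, ±1)
(f) allowed
Total allowed: 1 of 6.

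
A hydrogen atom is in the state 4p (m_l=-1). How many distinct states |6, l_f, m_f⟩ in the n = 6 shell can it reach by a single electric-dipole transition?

E1 requires Δl = ±1, so l_f ∈ {0, 2}; with 0 ≤ l_f ≤ n_f−1 = 5, the allowed l_f values are {0, 2}.
For l_f = 0: m_f ∈ {m_i−1, m_i, m_i+1} ∩ [−0, 0] = {0} → 1 state.
For l_f = 2: m_f ∈ {m_i−1, m_i, m_i+1} ∩ [−2, 2] = {-2, -1, 0} → 3 states.
Total: 4.

4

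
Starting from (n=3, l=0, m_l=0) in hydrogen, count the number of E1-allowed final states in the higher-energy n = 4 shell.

E1 requires Δl = ±1, so l_f ∈ {-1, 1}; with 0 ≤ l_f ≤ n_f−1 = 3, the allowed l_f values are {1}.
For l_f = 1: m_f ∈ {m_i−1, m_i, m_i+1} ∩ [−1, 1] = {-1, 0, 1} → 3 states.
Total: 3.

3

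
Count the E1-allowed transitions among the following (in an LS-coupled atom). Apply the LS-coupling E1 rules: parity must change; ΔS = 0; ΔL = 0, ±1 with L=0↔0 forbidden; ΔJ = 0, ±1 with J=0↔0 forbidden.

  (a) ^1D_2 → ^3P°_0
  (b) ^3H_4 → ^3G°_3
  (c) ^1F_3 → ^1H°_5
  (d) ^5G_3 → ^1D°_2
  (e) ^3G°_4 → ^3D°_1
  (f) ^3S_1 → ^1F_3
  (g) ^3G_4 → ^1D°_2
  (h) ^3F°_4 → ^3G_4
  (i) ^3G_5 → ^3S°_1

(a) forbidden (ΔS, ΔJ fail)
(b) allowed
(c) forbidden (ΔL, ΔJ fail)
(d) forbidden (ΔS, ΔL fail)
(e) forbidden (parity, ΔL, ΔJ fail)
(f) forbidden (parity, ΔS, ΔL, ΔJ fail)
(g) forbidden (ΔS, ΔL, ΔJ fail)
(h) allowed
(i) forbidden (ΔL, ΔJ fail)
Total allowed: 2 of 9.

2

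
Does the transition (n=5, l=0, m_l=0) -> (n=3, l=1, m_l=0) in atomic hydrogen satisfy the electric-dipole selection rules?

l: 0 → 1 (Δl = +1). Δl = ±1 ✓.
m_l: 0 → 0 (Δm_l = +0). |Δm_l| ≤ 1 ✓.
All E1 selection rules are satisfied.

allowed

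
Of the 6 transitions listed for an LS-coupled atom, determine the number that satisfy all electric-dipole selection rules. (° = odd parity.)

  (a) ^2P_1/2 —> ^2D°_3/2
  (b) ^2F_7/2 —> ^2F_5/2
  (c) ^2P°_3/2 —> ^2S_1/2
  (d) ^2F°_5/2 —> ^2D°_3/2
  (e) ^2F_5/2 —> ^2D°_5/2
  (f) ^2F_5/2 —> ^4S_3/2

3

(a) allowed
(b) forbidden (parity fails)
(c) allowed
(d) forbidden (parity fails)
(e) allowed
(f) forbidden (parity, ΔS, ΔL fail)
Total allowed: 3 of 6.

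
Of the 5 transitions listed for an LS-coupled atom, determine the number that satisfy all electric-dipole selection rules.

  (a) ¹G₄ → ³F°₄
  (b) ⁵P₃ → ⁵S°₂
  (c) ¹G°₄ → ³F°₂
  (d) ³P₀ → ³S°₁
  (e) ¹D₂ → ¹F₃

2

(a) forbidden (ΔS fails)
(b) allowed
(c) forbidden (parity, ΔS, ΔJ fail)
(d) allowed
(e) forbidden (parity fails)
Total allowed: 2 of 5.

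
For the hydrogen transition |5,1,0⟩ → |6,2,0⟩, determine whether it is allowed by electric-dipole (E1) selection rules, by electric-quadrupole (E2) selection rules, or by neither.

Δl = 2 − 1 = +1; l_i + l_f = 3.
Δm_l = +0.
E1 (Δl = ±1, |Δm_l| ≤ 1): satisfied.
E2 (Δl = 0,±2, l_i+l_f ≥ 2, |Δm_l| ≤ 2): not satisfied.

E1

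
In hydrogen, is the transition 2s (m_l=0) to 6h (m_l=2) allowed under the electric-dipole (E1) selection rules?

l: 0 → 5 (Δl = +5). Δl = ±1 fails.
m_l: 0 → 2 (Δm_l = +2). |Δm_l| ≤ 1 fails.
The transition is electric-dipole forbidden.

forbidden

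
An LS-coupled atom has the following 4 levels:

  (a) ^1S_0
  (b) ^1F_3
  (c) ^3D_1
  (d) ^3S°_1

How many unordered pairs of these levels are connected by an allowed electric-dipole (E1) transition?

(a)–(b): forbidden (parity, ΔL, ΔJ).
(a)–(c): forbidden (parity, ΔS, ΔL).
(a)–(d): forbidden (ΔS, ΔL).
(b)–(c): forbidden (parity, ΔS, ΔJ).
(b)–(d): forbidden (ΔS, ΔL, ΔJ).
(c)–(d): forbidden (ΔL).
Allowed pairs: 0 of 6.

0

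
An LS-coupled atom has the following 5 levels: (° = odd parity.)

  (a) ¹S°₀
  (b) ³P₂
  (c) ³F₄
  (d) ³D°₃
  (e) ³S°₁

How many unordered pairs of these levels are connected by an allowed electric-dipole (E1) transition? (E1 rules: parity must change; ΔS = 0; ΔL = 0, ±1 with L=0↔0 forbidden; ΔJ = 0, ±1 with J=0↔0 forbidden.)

(a)–(b): forbidden (ΔS, ΔJ).
(a)–(c): forbidden (ΔS, ΔL, ΔJ).
(a)–(d): forbidden (parity, ΔS, ΔL, ΔJ).
(a)–(e): forbidden (parity, ΔS, ΔL).
(b)–(c): forbidden (parity, ΔL, ΔJ).
(b)–(d): allowed.
(b)–(e): allowed.
(c)–(d): allowed.
(c)–(e): forbidden (ΔL, ΔJ).
(d)–(e): forbidden (parity, ΔL, ΔJ).
Allowed pairs: 3 of 10.

3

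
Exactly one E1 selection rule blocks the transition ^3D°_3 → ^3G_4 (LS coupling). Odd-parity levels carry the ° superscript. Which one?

Parity must change: odd → even — ok.
ΔS = 0: S: 1 → 1 — ok.
ΔL = 0, ±1 (not L=0↔0): L: 2 → 4, ΔL = +2 — fails.
ΔJ = 0, ±1 (not J=0↔0): J: 3 → 4, ΔJ = +1 — ok.

the ΔL = 0, ±1 rule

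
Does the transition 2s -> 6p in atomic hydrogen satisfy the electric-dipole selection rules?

Δl = 1 − 0 = +1; the E1 rule Δl = ±1 is satisfied.
All E1 selection rules are satisfied.

allowed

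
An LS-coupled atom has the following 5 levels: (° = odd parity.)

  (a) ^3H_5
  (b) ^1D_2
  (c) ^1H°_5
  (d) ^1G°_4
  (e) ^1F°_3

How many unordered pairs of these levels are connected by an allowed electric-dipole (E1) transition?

1

(a)–(b): forbidden (parity, ΔS, ΔL, ΔJ).
(a)–(c): forbidden (ΔS).
(a)–(d): forbidden (ΔS).
(a)–(e): forbidden (ΔS, ΔL, ΔJ).
(b)–(c): forbidden (ΔL, ΔJ).
(b)–(d): forbidden (ΔL, ΔJ).
(b)–(e): allowed.
(c)–(d): forbidden (parity).
(c)–(e): forbidden (parity, ΔL, ΔJ).
(d)–(e): forbidden (parity).
Allowed pairs: 1 of 10.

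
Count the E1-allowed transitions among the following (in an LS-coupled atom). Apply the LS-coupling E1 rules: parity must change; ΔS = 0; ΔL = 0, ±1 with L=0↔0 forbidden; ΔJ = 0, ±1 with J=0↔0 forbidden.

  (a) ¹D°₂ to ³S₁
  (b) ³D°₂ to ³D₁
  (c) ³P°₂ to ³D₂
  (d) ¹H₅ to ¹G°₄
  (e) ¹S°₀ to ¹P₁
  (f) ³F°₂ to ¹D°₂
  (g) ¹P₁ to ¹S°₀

5

(a) forbidden (ΔS, ΔL fail)
(b) allowed
(c) allowed
(d) allowed
(e) allowed
(f) forbidden (parity, ΔS fail)
(g) allowed
Total allowed: 5 of 7.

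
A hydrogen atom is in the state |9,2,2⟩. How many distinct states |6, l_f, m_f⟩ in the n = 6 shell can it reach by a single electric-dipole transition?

E1 requires Δl = ±1, so l_f ∈ {1, 3}; with 0 ≤ l_f ≤ n_f−1 = 5, the allowed l_f values are {1, 3}.
For l_f = 1: m_f ∈ {m_i−1, m_i, m_i+1} ∩ [−1, 1] = {1} → 1 state.
For l_f = 3: m_f ∈ {m_i−1, m_i, m_i+1} ∩ [−3, 3] = {1, 2, 3} → 3 states.
Total: 4.

4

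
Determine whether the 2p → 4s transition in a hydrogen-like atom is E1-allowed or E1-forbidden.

l: 1 → 0 (Δl = -1). Δl = ±1 passes.
All E1 selection rules are satisfied.

allowed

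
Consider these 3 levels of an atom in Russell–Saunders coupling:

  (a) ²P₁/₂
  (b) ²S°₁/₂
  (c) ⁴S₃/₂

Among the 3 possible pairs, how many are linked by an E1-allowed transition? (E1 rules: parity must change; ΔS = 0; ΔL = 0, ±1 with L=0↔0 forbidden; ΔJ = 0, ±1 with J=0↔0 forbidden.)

(a)–(b): allowed.
(a)–(c): forbidden (parity, ΔS).
(b)–(c): forbidden (ΔS, ΔL).
Allowed pairs: 1 of 3.

1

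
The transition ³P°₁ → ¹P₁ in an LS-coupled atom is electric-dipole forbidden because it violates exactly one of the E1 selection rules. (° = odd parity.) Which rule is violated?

Parity must change: odd → even — passes.
ΔS = 0: S: 1 → 0 — fails.
ΔL = 0, ±1 (not L=0↔0): L: 1 → 1, ΔL = +0 — passes.
ΔJ = 0, ±1 (not J=0↔0): J: 1 → 1, ΔJ = +0 — passes.

the ΔS = 0 rule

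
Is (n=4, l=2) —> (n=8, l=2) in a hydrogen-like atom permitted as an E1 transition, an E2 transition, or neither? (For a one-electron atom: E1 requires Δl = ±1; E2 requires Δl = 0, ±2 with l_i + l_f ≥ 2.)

Δl = 2 − 2 = +0; l_i + l_f = 4.
E1 (Δl = ±1): not satisfied.
E2 (Δl = 0,±2, l_i+l_f ≥ 2): satisfied.

E2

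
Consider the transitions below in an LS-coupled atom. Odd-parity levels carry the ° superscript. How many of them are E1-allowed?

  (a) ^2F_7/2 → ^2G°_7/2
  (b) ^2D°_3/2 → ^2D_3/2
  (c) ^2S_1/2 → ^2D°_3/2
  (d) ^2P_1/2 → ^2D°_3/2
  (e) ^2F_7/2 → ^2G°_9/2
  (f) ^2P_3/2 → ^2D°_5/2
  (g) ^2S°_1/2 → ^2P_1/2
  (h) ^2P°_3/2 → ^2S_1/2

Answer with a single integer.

7

(a) allowed
(b) allowed
(c) forbidden (ΔL fails)
(d) allowed
(e) allowed
(f) allowed
(g) allowed
(h) allowed
Total allowed: 7 of 8.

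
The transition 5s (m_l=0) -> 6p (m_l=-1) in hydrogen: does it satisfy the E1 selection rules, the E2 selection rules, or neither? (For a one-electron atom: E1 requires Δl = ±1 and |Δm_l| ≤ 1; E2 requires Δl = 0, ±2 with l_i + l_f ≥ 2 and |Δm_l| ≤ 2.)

E1

Δl = 1 − 0 = +1; l_i + l_f = 1.
Δm_l = -1.
E1 (Δl = ±1, |Δm_l| ≤ 1): satisfied.
E2 (Δl = 0,±2, l_i+l_f ≥ 2, |Δm_l| ≤ 2): not satisfied.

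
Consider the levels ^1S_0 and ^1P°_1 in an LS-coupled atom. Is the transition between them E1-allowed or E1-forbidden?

Reading off the term symbols: S 0→0, L 0→1, J 0→1, parity even→odd.
Parity must change: even → odd — ok.
ΔS = 0: S: 0 → 0 — ok.
ΔL = 0, ±1 (not L=0↔0): L: 0 → 1, ΔL = +1 — ok.
ΔJ = 0, ±1 (not J=0↔0): J: 0 → 1, ΔJ = +1 — ok.
All four E1 rules are satisfied.

allowed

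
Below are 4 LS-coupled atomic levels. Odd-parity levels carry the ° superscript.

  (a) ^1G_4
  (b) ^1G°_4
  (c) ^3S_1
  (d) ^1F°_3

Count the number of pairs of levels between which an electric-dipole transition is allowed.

2

(a)–(b): allowed.
(a)–(c): forbidden (parity, ΔS, ΔL, ΔJ).
(a)–(d): allowed.
(b)–(c): forbidden (ΔS, ΔL, ΔJ).
(b)–(d): forbidden (parity).
(c)–(d): forbidden (ΔS, ΔL, ΔJ).
Allowed pairs: 2 of 6.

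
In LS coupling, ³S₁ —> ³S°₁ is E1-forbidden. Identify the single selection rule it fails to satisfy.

Initial level: S=1, L=0, J=1, parity even. Final level: S=1, L=0, J=1, parity odd.
Parity must change: even → odd — satisfied.
ΔS = 0: S: 1 → 1 — satisfied.
ΔL = 0, ±1 (not L=0↔0): L: 0 → 0, ΔL = +0 — violated.
ΔJ = 0, ±1 (not J=0↔0): J: 1 → 1, ΔJ = +0 — satisfied.

the L=0 ↔ L=0 exclusion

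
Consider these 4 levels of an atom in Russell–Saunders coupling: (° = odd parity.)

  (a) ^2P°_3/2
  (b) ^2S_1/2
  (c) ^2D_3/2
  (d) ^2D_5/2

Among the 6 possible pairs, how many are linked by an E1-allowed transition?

3

(a)–(b): allowed.
(a)–(c): allowed.
(a)–(d): allowed.
(b)–(c): forbidden (parity, ΔL).
(b)–(d): forbidden (parity, ΔL, ΔJ).
(c)–(d): forbidden (parity).
Allowed pairs: 3 of 6.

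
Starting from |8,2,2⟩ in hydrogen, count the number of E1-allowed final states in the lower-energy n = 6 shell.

E1 requires Δl = ±1, so l_f ∈ {1, 3}; with 0 ≤ l_f ≤ n_f−1 = 5, the allowed l_f values are {1, 3}.
For l_f = 1: m_f ∈ {m_i−1, m_i, m_i+1} ∩ [−1, 1] = {1} → 1 state.
For l_f = 3: m_f ∈ {m_i−1, m_i, m_i+1} ∩ [−3, 3] = {1, 2, 3} → 3 states.
Total: 4.

4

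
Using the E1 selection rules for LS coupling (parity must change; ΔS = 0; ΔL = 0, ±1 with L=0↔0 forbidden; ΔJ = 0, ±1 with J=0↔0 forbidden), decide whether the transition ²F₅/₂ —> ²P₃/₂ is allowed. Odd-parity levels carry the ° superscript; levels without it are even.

forbidden

Initial level: S=1/2, L=3, J=5/2, parity even. Final level: S=1/2, L=1, J=3/2, parity even.
Parity must change: even → even — fails.
ΔS = 0: S: 1/2 → 1/2 — passes.
ΔL = 0, ±1 (not L=0↔0): L: 3 → 1, ΔL = -2 — fails.
ΔJ = 0, ±1 (not J=0↔0): J: 5/2 → 3/2, ΔJ = -1 — passes.
Rule(s) violated: parity, ΔL.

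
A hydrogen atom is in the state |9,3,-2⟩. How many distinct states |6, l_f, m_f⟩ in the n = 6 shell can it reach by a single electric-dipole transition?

5

E1 requires Δl = ±1, so l_f ∈ {2, 4}; with 0 ≤ l_f ≤ n_f−1 = 5, the allowed l_f values are {2, 4}.
For l_f = 2: m_f ∈ {m_i−1, m_i, m_i+1} ∩ [−2, 2] = {-2, -1} → 2 states.
For l_f = 4: m_f ∈ {m_i−1, m_i, m_i+1} ∩ [−4, 4] = {-3, -2, -1} → 3 states.
Total: 5.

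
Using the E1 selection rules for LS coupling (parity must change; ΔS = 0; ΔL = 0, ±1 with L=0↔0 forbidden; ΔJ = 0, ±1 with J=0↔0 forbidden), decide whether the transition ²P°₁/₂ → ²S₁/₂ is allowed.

Initial level: S=1/2, L=1, J=1/2, parity odd. Final level: S=1/2, L=0, J=1/2, parity even.
Parity must change: odd → even — satisfied.
ΔS = 0: S: 1/2 → 1/2 — satisfied.
ΔL = 0, ±1 (not L=0↔0): L: 1 → 0, ΔL = -1 — satisfied.
ΔJ = 0, ±1 (not J=0↔0): J: 1/2 → 1/2, ΔJ = +0 — satisfied.
All four E1 rules are satisfied.

allowed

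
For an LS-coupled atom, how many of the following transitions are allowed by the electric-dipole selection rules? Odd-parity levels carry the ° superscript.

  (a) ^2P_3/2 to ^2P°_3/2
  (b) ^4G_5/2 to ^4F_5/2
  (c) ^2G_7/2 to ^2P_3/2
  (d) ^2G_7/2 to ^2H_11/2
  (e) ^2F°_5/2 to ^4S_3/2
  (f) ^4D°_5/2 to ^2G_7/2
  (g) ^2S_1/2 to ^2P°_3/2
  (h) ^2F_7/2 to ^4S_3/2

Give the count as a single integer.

2

(a) allowed
(b) forbidden (parity fails)
(c) forbidden (parity, ΔL, ΔJ fail)
(d) forbidden (parity, ΔJ fail)
(e) forbidden (ΔS, ΔL fail)
(f) forbidden (ΔS, ΔL fail)
(g) allowed
(h) forbidden (parity, ΔS, ΔL, ΔJ fail)
Total allowed: 2 of 8.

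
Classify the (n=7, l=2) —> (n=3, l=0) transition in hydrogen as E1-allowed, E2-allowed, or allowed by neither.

Δl = 0 − 2 = -2; l_i + l_f = 2.
E1 (Δl = ±1): not satisfied.
E2 (Δl = 0,±2, l_i+l_f ≥ 2): satisfied.

E2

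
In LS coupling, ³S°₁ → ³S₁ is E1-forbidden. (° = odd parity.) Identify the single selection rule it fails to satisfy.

Parity must change: odd → even — passes.
ΔS = 0: S: 1 → 1 — passes.
ΔL = 0, ±1 (not L=0↔0): L: 0 → 0, ΔL = +0 — fails.
ΔJ = 0, ±1 (not J=0↔0): J: 1 → 1, ΔJ = +0 — passes.

the L=0 ↔ L=0 exclusion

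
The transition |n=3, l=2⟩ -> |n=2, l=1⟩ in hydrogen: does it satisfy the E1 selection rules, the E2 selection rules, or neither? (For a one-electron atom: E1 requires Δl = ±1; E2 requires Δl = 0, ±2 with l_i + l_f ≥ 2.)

Δl = 1 − 2 = -1; l_i + l_f = 3.
E1 (Δl = ±1): satisfied.
E2 (Δl = 0,±2, l_i+l_f ≥ 2): not satisfied.

E1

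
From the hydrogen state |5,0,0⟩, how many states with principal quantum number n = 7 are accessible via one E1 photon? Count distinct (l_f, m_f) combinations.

E1 requires Δl = ±1, so l_f ∈ {-1, 1}; with 0 ≤ l_f ≤ n_f−1 = 6, the allowed l_f values are {1}.
For l_f = 1: m_f ∈ {m_i−1, m_i, m_i+1} ∩ [−1, 1] = {-1, 0, 1} → 3 states.
Total: 3.

3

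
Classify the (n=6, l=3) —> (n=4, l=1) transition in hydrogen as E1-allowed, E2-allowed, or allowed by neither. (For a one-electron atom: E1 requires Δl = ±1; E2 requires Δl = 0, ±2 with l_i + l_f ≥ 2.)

Δl = 1 − 3 = -2; l_i + l_f = 4.
E1 (Δl = ±1): not satisfied.
E2 (Δl = 0,±2, l_i+l_f ≥ 2): satisfied.

E2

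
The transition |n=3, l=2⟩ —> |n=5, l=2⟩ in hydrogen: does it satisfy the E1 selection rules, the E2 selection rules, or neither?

E2

Δl = 2 − 2 = +0; l_i + l_f = 4.
E1 (Δl = ±1): not satisfied.
E2 (Δl = 0,±2, l_i+l_f ≥ 2): satisfied.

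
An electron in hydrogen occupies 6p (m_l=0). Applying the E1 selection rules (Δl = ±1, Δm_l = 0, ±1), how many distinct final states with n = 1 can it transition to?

E1 requires Δl = ±1, so l_f ∈ {0, 2}; with 0 ≤ l_f ≤ n_f−1 = 0, the allowed l_f values are {0}.
For l_f = 0: m_f ∈ {m_i−1, m_i, m_i+1} ∩ [−0, 0] = {0} → 1 state.
Total: 1.

1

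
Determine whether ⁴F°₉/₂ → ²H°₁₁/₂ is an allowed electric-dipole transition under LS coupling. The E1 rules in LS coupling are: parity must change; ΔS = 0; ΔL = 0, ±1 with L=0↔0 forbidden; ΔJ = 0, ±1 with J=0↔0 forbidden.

forbidden

Initial level: S=3/2, L=3, J=9/2, parity odd. Final level: S=1/2, L=5, J=11/2, parity odd.
Parity must change: odd → odd — fails.
ΔS = 0: S: 3/2 → 1/2 — fails.
ΔL = 0, ±1 (not L=0↔0): L: 3 → 5, ΔL = +2 — fails.
ΔJ = 0, ±1 (not J=0↔0): J: 9/2 → 11/2, ΔJ = +1 — ok.
Rule(s) violated: parity, ΔS, ΔL.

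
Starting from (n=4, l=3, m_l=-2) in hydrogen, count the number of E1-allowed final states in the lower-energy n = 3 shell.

2

E1 requires Δl = ±1, so l_f ∈ {2, 4}; with 0 ≤ l_f ≤ n_f−1 = 2, the allowed l_f values are {2}.
For l_f = 2: m_f ∈ {m_i−1, m_i, m_i+1} ∩ [−2, 2] = {-2, -1} → 2 states.
Total: 2.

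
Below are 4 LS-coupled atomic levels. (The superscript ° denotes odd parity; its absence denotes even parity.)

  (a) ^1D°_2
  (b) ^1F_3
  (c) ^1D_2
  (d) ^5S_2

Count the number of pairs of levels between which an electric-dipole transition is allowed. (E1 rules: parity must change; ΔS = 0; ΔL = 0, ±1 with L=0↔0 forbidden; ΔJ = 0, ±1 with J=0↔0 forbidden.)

2

(a)–(b): allowed.
(a)–(c): allowed.
(a)–(d): forbidden (ΔS, ΔL).
(b)–(c): forbidden (parity).
(b)–(d): forbidden (parity, ΔS, ΔL).
(c)–(d): forbidden (parity, ΔS, ΔL).
Allowed pairs: 2 of 6.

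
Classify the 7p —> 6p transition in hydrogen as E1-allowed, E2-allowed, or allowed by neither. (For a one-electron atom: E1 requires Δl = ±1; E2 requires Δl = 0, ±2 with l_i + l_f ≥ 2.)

E2

Δl = 1 − 1 = +0; l_i + l_f = 2.
E1 (Δl = ±1): not satisfied.
E2 (Δl = 0,±2, l_i+l_f ≥ 2): satisfied.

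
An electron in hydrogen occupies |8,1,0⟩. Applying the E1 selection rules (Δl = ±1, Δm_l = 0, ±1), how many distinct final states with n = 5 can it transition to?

E1 requires Δl = ±1, so l_f ∈ {0, 2}; with 0 ≤ l_f ≤ n_f−1 = 4, the allowed l_f values are {0, 2}.
For l_f = 0: m_f ∈ {m_i−1, m_i, m_i+1} ∩ [−0, 0] = {0} → 1 state.
For l_f = 2: m_f ∈ {m_i−1, m_i, m_i+1} ∩ [−2, 2] = {-1, 0, 1} → 3 states.
Total: 4.

4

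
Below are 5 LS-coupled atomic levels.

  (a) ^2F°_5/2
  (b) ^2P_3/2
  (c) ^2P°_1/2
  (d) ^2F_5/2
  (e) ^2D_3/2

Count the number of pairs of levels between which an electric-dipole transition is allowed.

4

(a)–(b): forbidden (ΔL).
(a)–(c): forbidden (parity, ΔL, ΔJ).
(a)–(d): allowed.
(a)–(e): allowed.
(b)–(c): allowed.
(b)–(d): forbidden (parity, ΔL).
(b)–(e): forbidden (parity).
(c)–(d): forbidden (ΔL, ΔJ).
(c)–(e): allowed.
(d)–(e): forbidden (parity).
Allowed pairs: 4 of 10.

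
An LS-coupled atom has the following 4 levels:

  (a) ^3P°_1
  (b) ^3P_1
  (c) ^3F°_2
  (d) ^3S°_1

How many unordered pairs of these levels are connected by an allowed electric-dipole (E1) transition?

(a)–(b): allowed.
(a)–(c): forbidden (parity, ΔL).
(a)–(d): forbidden (parity).
(b)–(c): forbidden (ΔL).
(b)–(d): allowed.
(c)–(d): forbidden (parity, ΔL).
Allowed pairs: 2 of 6.

2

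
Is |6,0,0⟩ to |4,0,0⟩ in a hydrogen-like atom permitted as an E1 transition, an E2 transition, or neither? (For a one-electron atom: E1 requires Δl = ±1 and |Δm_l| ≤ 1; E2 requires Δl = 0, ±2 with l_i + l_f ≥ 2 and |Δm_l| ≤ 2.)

neither

Δl = 0 − 0 = +0; l_i + l_f = 0.
Δm_l = +0.
E1 (Δl = ±1, |Δm_l| ≤ 1): not satisfied.
E2 (Δl = 0,±2, l_i+l_f ≥ 2, |Δm_l| ≤ 2): not satisfied.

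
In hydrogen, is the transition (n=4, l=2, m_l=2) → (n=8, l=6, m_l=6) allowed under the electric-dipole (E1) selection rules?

forbidden

Δl = 6 − 2 = +4; the E1 rule Δl = ±1 is violated.
m_l: 2 → 6 (Δm_l = +4). |Δm_l| ≤ 1 violated.
The transition is electric-dipole forbidden.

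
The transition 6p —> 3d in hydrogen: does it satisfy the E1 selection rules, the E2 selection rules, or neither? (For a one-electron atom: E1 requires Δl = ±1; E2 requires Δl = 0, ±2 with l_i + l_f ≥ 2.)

Δl = 2 − 1 = +1; l_i + l_f = 3.
E1 (Δl = ±1): satisfied.
E2 (Δl = 0,±2, l_i+l_f ≥ 2): not satisfied.

E1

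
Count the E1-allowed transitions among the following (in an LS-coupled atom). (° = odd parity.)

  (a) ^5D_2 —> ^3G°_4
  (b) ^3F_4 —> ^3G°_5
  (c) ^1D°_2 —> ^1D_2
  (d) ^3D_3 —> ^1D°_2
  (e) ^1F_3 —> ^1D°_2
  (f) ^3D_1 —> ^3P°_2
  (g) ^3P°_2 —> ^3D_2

(a) forbidden (ΔS, ΔL, ΔJ fail)
(b) allowed
(c) allowed
(d) forbidden (ΔS fails)
(e) allowed
(f) allowed
(g) allowed
Total allowed: 5 of 7.

5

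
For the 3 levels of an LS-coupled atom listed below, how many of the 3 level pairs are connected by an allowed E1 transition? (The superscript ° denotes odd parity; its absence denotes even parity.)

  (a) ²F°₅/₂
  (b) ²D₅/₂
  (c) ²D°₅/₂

(a)–(b): allowed.
(a)–(c): forbidden (parity).
(b)–(c): allowed.
Allowed pairs: 2 of 3.

2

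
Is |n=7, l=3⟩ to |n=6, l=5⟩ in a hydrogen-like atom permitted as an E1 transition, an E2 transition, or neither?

Δl = 5 − 3 = +2; l_i + l_f = 8.
E1 (Δl = ±1): not satisfied.
E2 (Δl = 0,±2, l_i+l_f ≥ 2): satisfied.

E2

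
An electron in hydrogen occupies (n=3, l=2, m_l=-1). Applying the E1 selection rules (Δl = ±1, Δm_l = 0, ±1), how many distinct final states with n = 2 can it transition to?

2

E1 requires Δl = ±1, so l_f ∈ {1, 3}; with 0 ≤ l_f ≤ n_f−1 = 1, the allowed l_f values are {1}.
For l_f = 1: m_f ∈ {m_i−1, m_i, m_i+1} ∩ [−1, 1] = {-1, 0} → 2 states.
Total: 2.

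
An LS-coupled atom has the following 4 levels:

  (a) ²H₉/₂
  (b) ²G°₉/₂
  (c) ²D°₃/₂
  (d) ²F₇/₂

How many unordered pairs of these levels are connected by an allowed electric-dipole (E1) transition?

2

(a)–(b): allowed.
(a)–(c): forbidden (ΔL, ΔJ).
(a)–(d): forbidden (parity, ΔL).
(b)–(c): forbidden (parity, ΔL, ΔJ).
(b)–(d): allowed.
(c)–(d): forbidden (ΔJ).
Allowed pairs: 2 of 6.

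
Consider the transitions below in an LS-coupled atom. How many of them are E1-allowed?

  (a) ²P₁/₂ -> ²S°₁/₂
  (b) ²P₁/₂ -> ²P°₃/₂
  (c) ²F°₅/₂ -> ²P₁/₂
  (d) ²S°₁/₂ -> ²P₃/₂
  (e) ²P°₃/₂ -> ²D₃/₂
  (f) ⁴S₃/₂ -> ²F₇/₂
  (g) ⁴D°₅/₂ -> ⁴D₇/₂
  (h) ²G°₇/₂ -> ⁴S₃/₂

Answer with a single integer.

(a) allowed
(b) allowed
(c) forbidden (ΔL, ΔJ fail)
(d) allowed
(e) allowed
(f) forbidden (parity, ΔS, ΔL, ΔJ fail)
(g) allowed
(h) forbidden (ΔS, ΔL, ΔJ fail)
Total allowed: 5 of 8.

5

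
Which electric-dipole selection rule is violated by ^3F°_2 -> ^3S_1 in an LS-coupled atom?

ΔS = 0: S: 1 → 1 — ok.
ΔJ = 0, ±1 (not J=0↔0): J: 2 → 1, ΔJ = -1 — ok.
ΔL = 0, ±1 (not L=0↔0): L: 3 → 0, ΔL = -3 — fails.
Parity must change: odd → even — ok.

the ΔL = 0, ±1 rule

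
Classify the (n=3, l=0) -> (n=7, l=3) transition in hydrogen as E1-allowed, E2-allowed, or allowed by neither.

neither

Δl = 3 − 0 = +3; l_i + l_f = 3.
E1 (Δl = ±1): not satisfied.
E2 (Δl = 0,±2, l_i+l_f ≥ 2): not satisfied.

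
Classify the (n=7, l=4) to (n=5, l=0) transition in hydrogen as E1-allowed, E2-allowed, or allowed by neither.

neither

Δl = 0 − 4 = -4; l_i + l_f = 4.
E1 (Δl = ±1): not satisfied.
E2 (Δl = 0,±2, l_i+l_f ≥ 2): not satisfied.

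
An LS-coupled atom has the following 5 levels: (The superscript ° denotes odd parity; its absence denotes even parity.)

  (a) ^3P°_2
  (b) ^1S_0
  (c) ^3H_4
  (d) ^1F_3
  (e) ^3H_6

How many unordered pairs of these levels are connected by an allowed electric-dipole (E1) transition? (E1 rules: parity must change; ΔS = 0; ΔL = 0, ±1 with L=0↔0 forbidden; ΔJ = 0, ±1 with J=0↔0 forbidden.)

0

(a)–(b): forbidden (ΔS, ΔJ).
(a)–(c): forbidden (ΔL, ΔJ).
(a)–(d): forbidden (ΔS, ΔL).
(a)–(e): forbidden (ΔL, ΔJ).
(b)–(c): forbidden (parity, ΔS, ΔL, ΔJ).
(b)–(d): forbidden (parity, ΔL, ΔJ).
(b)–(e): forbidden (parity, ΔS, ΔL, ΔJ).
(c)–(d): forbidden (parity, ΔS, ΔL).
(c)–(e): forbidden (parity, ΔJ).
(d)–(e): forbidden (parity, ΔS, ΔL, ΔJ).
Allowed pairs: 0 of 10.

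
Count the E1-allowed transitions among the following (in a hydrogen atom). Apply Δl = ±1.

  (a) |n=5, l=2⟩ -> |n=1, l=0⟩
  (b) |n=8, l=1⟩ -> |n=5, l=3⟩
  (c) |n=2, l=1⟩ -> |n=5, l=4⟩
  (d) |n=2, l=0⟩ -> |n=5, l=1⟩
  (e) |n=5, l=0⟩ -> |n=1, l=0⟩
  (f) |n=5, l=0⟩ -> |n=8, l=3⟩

(a) forbidden — Δl = -2 (E1 requires Δl = ±1)
(b) forbidden — Δl = +2 (E1 requires Δl = ±1)
(c) forbidden — Δl = +3 (E1 requires Δl = ±1)
(d) allowed
(e) forbidden — Δl = +0 (E1 requires Δl = ±1)
(f) forbidden — Δl = +3 (E1 requires Δl = ±1)
Total allowed: 1 of 6.

1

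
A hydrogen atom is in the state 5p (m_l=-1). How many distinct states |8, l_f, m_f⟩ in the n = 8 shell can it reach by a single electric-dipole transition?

4

E1 requires Δl = ±1, so l_f ∈ {0, 2}; with 0 ≤ l_f ≤ n_f−1 = 7, the allowed l_f values are {0, 2}.
For l_f = 0: m_f ∈ {m_i−1, m_i, m_i+1} ∩ [−0, 0] = {0} → 1 state.
For l_f = 2: m_f ∈ {m_i−1, m_i, m_i+1} ∩ [−2, 2] = {-2, -1, 0} → 3 states.
Total: 4.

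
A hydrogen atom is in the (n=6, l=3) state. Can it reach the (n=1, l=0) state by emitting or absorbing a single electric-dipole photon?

forbidden

l: 3 → 0 (Δl = -3). Δl = ±1 fails.
The transition is electric-dipole forbidden.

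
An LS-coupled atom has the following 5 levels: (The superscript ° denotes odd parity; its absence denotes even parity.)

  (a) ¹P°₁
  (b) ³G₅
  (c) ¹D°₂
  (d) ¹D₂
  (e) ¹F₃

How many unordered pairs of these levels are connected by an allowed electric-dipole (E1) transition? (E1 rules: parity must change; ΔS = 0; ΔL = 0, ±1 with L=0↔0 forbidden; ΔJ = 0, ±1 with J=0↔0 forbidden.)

3

(a)–(b): forbidden (ΔS, ΔL, ΔJ).
(a)–(c): forbidden (parity).
(a)–(d): allowed.
(a)–(e): forbidden (ΔL, ΔJ).
(b)–(c): forbidden (ΔS, ΔL, ΔJ).
(b)–(d): forbidden (parity, ΔS, ΔL, ΔJ).
(b)–(e): forbidden (parity, ΔS, ΔJ).
(c)–(d): allowed.
(c)–(e): allowed.
(d)–(e): forbidden (parity).
Allowed pairs: 3 of 10.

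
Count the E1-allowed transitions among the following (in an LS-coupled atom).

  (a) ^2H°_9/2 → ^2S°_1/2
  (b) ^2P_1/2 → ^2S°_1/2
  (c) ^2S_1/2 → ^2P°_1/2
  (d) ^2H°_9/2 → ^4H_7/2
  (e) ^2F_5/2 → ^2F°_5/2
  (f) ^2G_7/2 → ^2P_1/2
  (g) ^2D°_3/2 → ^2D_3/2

4

(a) forbidden (parity, ΔL, ΔJ fail)
(b) allowed
(c) allowed
(d) forbidden (ΔS fails)
(e) allowed
(f) forbidden (parity, ΔL, ΔJ fail)
(g) allowed
Total allowed: 4 of 7.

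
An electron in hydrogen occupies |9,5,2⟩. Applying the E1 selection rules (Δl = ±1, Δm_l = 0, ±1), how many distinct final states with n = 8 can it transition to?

6

E1 requires Δl = ±1, so l_f ∈ {4, 6}; with 0 ≤ l_f ≤ n_f−1 = 7, the allowed l_f values are {4, 6}.
For l_f = 4: m_f ∈ {m_i−1, m_i, m_i+1} ∩ [−4, 4] = {1, 2, 3} → 3 states.
For l_f = 6: m_f ∈ {m_i−1, m_i, m_i+1} ∩ [−6, 6] = {1, 2, 3} → 3 states.
Total: 6.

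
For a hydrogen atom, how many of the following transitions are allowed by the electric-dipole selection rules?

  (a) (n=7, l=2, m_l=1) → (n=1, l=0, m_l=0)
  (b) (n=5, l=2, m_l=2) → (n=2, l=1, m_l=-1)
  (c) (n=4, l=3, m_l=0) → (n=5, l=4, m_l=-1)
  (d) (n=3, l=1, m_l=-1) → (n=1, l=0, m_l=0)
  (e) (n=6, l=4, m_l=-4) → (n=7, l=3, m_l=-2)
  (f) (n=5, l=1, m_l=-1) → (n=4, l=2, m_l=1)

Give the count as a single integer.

2

(a) forbidden — Δl = -2 (E1 requires Δl = ±1)
(b) forbidden — Δm_l = -3 (E1 requires Δm_l = 0, ±1)
(c) allowed
(d) allowed
(e) forbidden — Δm_l = +2 (E1 requires Δm_l = 0, ±1)
(f) forbidden — Δm_l = +2 (E1 requires Δm_l = 0, ±1)
Total allowed: 2 of 6.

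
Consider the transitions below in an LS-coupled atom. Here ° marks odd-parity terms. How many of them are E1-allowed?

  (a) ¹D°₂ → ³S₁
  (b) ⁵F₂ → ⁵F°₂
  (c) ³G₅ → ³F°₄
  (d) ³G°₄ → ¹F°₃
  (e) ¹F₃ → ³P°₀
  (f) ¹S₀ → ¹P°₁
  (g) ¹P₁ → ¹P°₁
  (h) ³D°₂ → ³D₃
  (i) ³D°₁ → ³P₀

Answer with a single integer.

(a) forbidden (ΔS, ΔL fail)
(b) allowed
(c) allowed
(d) forbidden (parity, ΔS fail)
(e) forbidden (ΔS, ΔL, ΔJ fail)
(f) allowed
(g) allowed
(h) allowed
(i) allowed
Total allowed: 6 of 9.

6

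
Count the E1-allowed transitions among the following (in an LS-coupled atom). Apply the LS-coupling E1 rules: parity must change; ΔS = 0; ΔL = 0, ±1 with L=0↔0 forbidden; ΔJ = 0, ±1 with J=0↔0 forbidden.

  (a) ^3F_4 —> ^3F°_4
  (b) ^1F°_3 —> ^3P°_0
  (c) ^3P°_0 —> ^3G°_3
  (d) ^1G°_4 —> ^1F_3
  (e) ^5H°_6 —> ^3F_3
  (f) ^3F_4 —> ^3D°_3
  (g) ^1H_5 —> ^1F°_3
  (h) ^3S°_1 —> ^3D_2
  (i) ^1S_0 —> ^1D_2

(a) allowed
(b) forbidden (parity, ΔS, ΔL, ΔJ fail)
(c) forbidden (parity, ΔL, ΔJ fail)
(d) allowed
(e) forbidden (ΔS, ΔL, ΔJ fail)
(f) allowed
(g) forbidden (ΔL, ΔJ fail)
(h) forbidden (ΔL fails)
(i) forbidden (parity, ΔL, ΔJ fail)
Total allowed: 3 of 9.

3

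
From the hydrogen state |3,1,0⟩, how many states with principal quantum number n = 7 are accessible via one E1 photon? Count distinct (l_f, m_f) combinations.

E1 requires Δl = ±1, so l_f ∈ {0, 2}; with 0 ≤ l_f ≤ n_f−1 = 6, the allowed l_f values are {0, 2}.
For l_f = 0: m_f ∈ {m_i−1, m_i, m_i+1} ∩ [−0, 0] = {0} → 1 state.
For l_f = 2: m_f ∈ {m_i−1, m_i, m_i+1} ∩ [−2, 2] = {-1, 0, 1} → 3 states.
Total: 4.

4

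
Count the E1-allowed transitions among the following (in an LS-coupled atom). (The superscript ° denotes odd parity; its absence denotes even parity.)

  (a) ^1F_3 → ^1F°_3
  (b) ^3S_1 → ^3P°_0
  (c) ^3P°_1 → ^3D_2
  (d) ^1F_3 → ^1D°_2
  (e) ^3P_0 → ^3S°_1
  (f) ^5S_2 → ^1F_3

5

(a) allowed
(b) allowed
(c) allowed
(d) allowed
(e) allowed
(f) forbidden (parity, ΔS, ΔL fail)
Total allowed: 5 of 6.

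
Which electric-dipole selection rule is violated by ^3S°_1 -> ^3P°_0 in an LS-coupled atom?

parity

Reading off the term symbols: S 1→1, L 0→1, J 1→0, parity odd→odd.
Parity must change: odd → odd — fails.
ΔS = 0: S: 1 → 1 — passes.
ΔL = 0, ±1 (not L=0↔0): L: 0 → 1, ΔL = +1 — passes.
ΔJ = 0, ±1 (not J=0↔0): J: 1 → 0, ΔJ = -1 — passes.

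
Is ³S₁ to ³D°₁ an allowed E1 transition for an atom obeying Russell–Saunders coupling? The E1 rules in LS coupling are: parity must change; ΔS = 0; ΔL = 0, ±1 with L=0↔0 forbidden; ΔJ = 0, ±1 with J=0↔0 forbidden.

forbidden

Reading off the term symbols: S 1→1, L 0→2, J 1→1, parity even→odd.
Parity must change: even → odd — ok.
ΔS = 0: S: 1 → 1 — ok.
ΔL = 0, ±1 (not L=0↔0): L: 0 → 2, ΔL = +2 — fails.
ΔJ = 0, ±1 (not J=0↔0): J: 1 → 1, ΔJ = +0 — ok.
Rule(s) violated: ΔL.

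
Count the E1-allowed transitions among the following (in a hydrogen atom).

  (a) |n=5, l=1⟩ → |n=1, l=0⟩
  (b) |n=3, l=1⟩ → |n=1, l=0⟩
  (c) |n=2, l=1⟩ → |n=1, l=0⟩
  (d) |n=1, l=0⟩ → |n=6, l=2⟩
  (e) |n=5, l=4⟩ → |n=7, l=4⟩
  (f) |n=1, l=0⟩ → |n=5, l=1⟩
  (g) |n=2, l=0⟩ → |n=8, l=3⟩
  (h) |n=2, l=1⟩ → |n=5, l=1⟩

4

(a) allowed
(b) allowed
(c) allowed
(d) forbidden — Δl = +2 (E1 requires Δl = ±1)
(e) forbidden — Δl = +0 (E1 requires Δl = ±1)
(f) allowed
(g) forbidden — Δl = +3 (E1 requires Δl = ±1)
(h) forbidden — Δl = +0 (E1 requires Δl = ±1)
Total allowed: 4 of 8.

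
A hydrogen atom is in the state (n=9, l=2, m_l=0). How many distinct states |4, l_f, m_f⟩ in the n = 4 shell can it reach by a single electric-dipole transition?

6

E1 requires Δl = ±1, so l_f ∈ {1, 3}; with 0 ≤ l_f ≤ n_f−1 = 3, the allowed l_f values are {1, 3}.
For l_f = 1: m_f ∈ {m_i−1, m_i, m_i+1} ∩ [−1, 1] = {-1, 0, 1} → 3 states.
For l_f = 3: m_f ∈ {m_i−1, m_i, m_i+1} ∩ [−3, 3] = {-1, 0, 1} → 3 states.
Total: 6.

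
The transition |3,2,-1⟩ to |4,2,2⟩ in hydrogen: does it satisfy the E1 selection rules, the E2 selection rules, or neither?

Δl = 2 − 2 = +0; l_i + l_f = 4.
Δm_l = +3.
E1 (Δl = ±1, |Δm_l| ≤ 1): not satisfied.
E2 (Δl = 0,±2, l_i+l_f ≥ 2, |Δm_l| ≤ 2): not satisfied.

neither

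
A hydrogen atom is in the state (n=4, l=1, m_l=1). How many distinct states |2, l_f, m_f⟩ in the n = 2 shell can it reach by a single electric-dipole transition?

1

E1 requires Δl = ±1, so l_f ∈ {0, 2}; with 0 ≤ l_f ≤ n_f−1 = 1, the allowed l_f values are {0}.
For l_f = 0: m_f ∈ {m_i−1, m_i, m_i+1} ∩ [−0, 0] = {0} → 1 state.
Total: 1.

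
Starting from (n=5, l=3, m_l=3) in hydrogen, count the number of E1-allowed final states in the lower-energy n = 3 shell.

1

E1 requires Δl = ±1, so l_f ∈ {2, 4}; with 0 ≤ l_f ≤ n_f−1 = 2, the allowed l_f values are {2}.
For l_f = 2: m_f ∈ {m_i−1, m_i, m_i+1} ∩ [−2, 2] = {2} → 1 state.
Total: 1.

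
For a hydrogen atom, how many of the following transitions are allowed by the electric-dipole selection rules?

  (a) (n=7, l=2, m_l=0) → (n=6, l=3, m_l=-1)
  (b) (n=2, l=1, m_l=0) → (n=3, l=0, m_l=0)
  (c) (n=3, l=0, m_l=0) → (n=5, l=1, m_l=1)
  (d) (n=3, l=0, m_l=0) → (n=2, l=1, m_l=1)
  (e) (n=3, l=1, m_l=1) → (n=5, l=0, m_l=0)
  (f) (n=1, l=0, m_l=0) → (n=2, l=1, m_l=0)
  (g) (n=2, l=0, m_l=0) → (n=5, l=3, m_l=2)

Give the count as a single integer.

(a) allowed
(b) allowed
(c) allowed
(d) allowed
(e) allowed
(f) allowed
(g) forbidden — Δl = +3 (E1 requires Δl = ±1); Δm_l = +2 (E1 requires Δm_l = 0, ±1)
Total allowed: 6 of 7.

6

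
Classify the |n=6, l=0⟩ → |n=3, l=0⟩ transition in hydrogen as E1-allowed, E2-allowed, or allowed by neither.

Δl = 0 − 0 = +0; l_i + l_f = 0.
E1 (Δl = ±1): not satisfied.
E2 (Δl = 0,±2, l_i+l_f ≥ 2): not satisfied.

neither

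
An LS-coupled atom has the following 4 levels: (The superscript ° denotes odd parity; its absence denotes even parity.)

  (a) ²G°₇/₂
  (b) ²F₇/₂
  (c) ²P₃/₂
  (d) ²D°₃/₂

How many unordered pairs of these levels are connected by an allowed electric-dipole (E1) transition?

2

(a)–(b): allowed.
(a)–(c): forbidden (ΔL, ΔJ).
(a)–(d): forbidden (parity, ΔL, ΔJ).
(b)–(c): forbidden (parity, ΔL, ΔJ).
(b)–(d): forbidden (ΔJ).
(c)–(d): allowed.
Allowed pairs: 2 of 6.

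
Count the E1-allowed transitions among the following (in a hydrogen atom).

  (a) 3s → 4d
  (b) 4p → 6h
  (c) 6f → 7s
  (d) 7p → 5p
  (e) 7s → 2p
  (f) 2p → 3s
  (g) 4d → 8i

2

(a) forbidden — Δl = +2 (E1 requires Δl = ±1)
(b) forbidden — Δl = +4 (E1 requires Δl = ±1)
(c) forbidden — Δl = -3 (E1 requires Δl = ±1)
(d) forbidden — Δl = +0 (E1 requires Δl = ±1)
(e) allowed
(f) allowed
(g) forbidden — Δl = +4 (E1 requires Δl = ±1)
Total allowed: 2 of 7.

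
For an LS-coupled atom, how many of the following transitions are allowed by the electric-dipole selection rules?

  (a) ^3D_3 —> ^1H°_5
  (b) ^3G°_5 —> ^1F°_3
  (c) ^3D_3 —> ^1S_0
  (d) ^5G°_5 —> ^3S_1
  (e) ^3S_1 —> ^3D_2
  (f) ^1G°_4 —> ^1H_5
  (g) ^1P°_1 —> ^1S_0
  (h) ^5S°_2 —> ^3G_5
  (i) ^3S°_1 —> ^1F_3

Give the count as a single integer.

(a) forbidden (ΔS, ΔL, ΔJ fail)
(b) forbidden (parity, ΔS, ΔJ fail)
(c) forbidden (parity, ΔS, ΔL, ΔJ fail)
(d) forbidden (ΔS, ΔL, ΔJ fail)
(e) forbidden (parity, ΔL fail)
(f) allowed
(g) allowed
(h) forbidden (ΔS, ΔL, ΔJ fail)
(i) forbidden (ΔS, ΔL, ΔJ fail)
Total allowed: 2 of 9.

2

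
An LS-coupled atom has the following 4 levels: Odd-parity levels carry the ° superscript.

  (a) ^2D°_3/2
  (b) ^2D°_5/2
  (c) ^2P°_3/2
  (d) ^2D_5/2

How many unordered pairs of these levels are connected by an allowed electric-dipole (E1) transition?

3

(a)–(b): forbidden (parity).
(a)–(c): forbidden (parity).
(a)–(d): allowed.
(b)–(c): forbidden (parity).
(b)–(d): allowed.
(c)–(d): allowed.
Allowed pairs: 3 of 6.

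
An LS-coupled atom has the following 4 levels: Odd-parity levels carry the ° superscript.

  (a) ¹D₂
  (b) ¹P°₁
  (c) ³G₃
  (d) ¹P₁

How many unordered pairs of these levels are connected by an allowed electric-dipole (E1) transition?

(a)–(b): allowed.
(a)–(c): forbidden (parity, ΔS, ΔL).
(a)–(d): forbidden (parity).
(b)–(c): forbidden (ΔS, ΔL, ΔJ).
(b)–(d): allowed.
(c)–(d): forbidden (parity, ΔS, ΔL, ΔJ).
Allowed pairs: 2 of 6.

2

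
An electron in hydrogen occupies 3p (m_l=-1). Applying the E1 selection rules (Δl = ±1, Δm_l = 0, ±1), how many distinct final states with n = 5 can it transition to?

4

E1 requires Δl = ±1, so l_f ∈ {0, 2}; with 0 ≤ l_f ≤ n_f−1 = 4, the allowed l_f values are {0, 2}.
For l_f = 0: m_f ∈ {m_i−1, m_i, m_i+1} ∩ [−0, 0] = {0} → 1 state.
For l_f = 2: m_f ∈ {m_i−1, m_i, m_i+1} ∩ [−2, 2] = {-2, -1, 0} → 3 states.
Total: 4.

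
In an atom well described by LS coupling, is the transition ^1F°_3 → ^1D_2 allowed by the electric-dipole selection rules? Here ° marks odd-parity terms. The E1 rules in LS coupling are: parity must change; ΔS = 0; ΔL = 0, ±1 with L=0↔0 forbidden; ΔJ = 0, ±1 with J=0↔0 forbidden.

Reading off the term symbols: S 0→0, L 3→2, J 3→2, parity odd→even.
Parity must change: odd → even — passes.
ΔJ = 0, ±1 (not J=0↔0): J: 3 → 2, ΔJ = -1 — passes.
ΔL = 0, ±1 (not L=0↔0): L: 3 → 2, ΔL = -1 — passes.
ΔS = 0: S: 0 → 0 — passes.
All four E1 rules are satisfied.

allowed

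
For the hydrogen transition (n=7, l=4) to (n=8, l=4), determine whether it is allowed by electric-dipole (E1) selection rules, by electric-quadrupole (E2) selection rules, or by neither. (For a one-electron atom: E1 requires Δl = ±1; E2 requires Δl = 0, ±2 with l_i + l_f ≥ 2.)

E2

Δl = 4 − 4 = +0; l_i + l_f = 8.
E1 (Δl = ±1): not satisfied.
E2 (Δl = 0,±2, l_i+l_f ≥ 2): satisfied.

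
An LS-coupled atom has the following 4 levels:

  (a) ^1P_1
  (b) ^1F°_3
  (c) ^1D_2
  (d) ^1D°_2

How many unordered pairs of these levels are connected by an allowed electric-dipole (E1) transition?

(a)–(b): forbidden (ΔL, ΔJ).
(a)–(c): forbidden (parity).
(a)–(d): allowed.
(b)–(c): allowed.
(b)–(d): forbidden (parity).
(c)–(d): allowed.
Allowed pairs: 3 of 6.

3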